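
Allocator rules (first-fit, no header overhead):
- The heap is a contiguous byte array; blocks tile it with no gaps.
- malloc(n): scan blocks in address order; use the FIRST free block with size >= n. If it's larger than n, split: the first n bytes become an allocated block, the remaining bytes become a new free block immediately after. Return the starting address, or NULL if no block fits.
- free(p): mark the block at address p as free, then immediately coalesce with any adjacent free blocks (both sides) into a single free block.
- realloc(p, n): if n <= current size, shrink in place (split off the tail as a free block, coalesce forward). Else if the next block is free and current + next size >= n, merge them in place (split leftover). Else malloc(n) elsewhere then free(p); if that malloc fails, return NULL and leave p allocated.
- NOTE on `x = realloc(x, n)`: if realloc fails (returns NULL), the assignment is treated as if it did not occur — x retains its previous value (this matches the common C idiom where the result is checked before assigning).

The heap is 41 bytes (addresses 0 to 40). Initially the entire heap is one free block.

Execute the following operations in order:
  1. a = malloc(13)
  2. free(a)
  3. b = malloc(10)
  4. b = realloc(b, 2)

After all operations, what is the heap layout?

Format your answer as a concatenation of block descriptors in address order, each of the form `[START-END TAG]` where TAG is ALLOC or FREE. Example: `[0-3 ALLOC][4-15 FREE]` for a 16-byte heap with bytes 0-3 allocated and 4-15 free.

Op 1: a = malloc(13) -> a = 0; heap: [0-12 ALLOC][13-40 FREE]
Op 2: free(a) -> (freed a); heap: [0-40 FREE]
Op 3: b = malloc(10) -> b = 0; heap: [0-9 ALLOC][10-40 FREE]
Op 4: b = realloc(b, 2) -> b = 0; heap: [0-1 ALLOC][2-40 FREE]

Answer: [0-1 ALLOC][2-40 FREE]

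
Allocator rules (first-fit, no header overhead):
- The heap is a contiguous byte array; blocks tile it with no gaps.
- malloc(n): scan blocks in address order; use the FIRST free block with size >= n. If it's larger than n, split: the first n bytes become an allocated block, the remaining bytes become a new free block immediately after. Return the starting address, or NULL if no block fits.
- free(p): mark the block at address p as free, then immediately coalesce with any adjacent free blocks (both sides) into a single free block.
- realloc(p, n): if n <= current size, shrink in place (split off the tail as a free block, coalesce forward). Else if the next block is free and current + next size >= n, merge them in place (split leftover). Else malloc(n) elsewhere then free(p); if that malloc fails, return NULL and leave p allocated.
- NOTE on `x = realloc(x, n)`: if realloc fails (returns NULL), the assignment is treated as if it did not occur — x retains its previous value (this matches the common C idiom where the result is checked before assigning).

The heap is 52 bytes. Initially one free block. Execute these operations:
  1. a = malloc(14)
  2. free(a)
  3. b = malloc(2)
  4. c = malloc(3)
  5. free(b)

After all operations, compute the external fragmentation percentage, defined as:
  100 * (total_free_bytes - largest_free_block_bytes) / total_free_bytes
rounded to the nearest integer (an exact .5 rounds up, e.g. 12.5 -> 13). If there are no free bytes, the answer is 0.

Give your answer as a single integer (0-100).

Answer: 4

Derivation:
Op 1: a = malloc(14) -> a = 0; heap: [0-13 ALLOC][14-51 FREE]
Op 2: free(a) -> (freed a); heap: [0-51 FREE]
Op 3: b = malloc(2) -> b = 0; heap: [0-1 ALLOC][2-51 FREE]
Op 4: c = malloc(3) -> c = 2; heap: [0-1 ALLOC][2-4 ALLOC][5-51 FREE]
Op 5: free(b) -> (freed b); heap: [0-1 FREE][2-4 ALLOC][5-51 FREE]
Free blocks: [2 47] total_free=49 largest=47 -> 100*(49-47)/49 = 200/49 ≈ 4.082 -> rounds to 4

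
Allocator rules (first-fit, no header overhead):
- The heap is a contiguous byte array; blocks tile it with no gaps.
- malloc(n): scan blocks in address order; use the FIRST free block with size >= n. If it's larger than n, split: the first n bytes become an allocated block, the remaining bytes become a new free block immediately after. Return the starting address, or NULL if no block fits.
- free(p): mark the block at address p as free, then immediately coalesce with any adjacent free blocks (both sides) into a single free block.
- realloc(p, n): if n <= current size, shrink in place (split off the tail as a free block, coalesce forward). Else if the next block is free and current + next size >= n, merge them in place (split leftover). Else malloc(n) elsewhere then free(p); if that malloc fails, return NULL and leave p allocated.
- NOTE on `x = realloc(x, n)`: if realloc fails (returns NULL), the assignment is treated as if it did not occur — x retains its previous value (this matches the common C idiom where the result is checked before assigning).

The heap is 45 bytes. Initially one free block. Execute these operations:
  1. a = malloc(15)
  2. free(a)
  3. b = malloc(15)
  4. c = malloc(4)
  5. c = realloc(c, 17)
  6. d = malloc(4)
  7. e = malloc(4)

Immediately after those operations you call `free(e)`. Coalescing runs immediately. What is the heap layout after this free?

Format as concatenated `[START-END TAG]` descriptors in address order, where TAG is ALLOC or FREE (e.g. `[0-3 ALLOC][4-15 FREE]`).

Op 1: a = malloc(15) -> a = 0; heap: [0-14 ALLOC][15-44 FREE]
Op 2: free(a) -> (freed a); heap: [0-44 FREE]
Op 3: b = malloc(15) -> b = 0; heap: [0-14 ALLOC][15-44 FREE]
Op 4: c = malloc(4) -> c = 15; heap: [0-14 ALLOC][15-18 ALLOC][19-44 FREE]
Op 5: c = realloc(c, 17) -> c = 15; heap: [0-14 ALLOC][15-31 ALLOC][32-44 FREE]
Op 6: d = malloc(4) -> d = 32; heap: [0-14 ALLOC][15-31 ALLOC][32-35 ALLOC][36-44 FREE]
Op 7: e = malloc(4) -> e = 36; heap: [0-14 ALLOC][15-31 ALLOC][32-35 ALLOC][36-39 ALLOC][40-44 FREE]
free(e): e = 36 -> block [36-39 ALLOC]; mark free, coalesce with adjacent free neighbors -> [0-14 ALLOC][15-31 ALLOC][32-35 ALLOC][36-44 FREE]

Answer: [0-14 ALLOC][15-31 ALLOC][32-35 ALLOC][36-44 FREE]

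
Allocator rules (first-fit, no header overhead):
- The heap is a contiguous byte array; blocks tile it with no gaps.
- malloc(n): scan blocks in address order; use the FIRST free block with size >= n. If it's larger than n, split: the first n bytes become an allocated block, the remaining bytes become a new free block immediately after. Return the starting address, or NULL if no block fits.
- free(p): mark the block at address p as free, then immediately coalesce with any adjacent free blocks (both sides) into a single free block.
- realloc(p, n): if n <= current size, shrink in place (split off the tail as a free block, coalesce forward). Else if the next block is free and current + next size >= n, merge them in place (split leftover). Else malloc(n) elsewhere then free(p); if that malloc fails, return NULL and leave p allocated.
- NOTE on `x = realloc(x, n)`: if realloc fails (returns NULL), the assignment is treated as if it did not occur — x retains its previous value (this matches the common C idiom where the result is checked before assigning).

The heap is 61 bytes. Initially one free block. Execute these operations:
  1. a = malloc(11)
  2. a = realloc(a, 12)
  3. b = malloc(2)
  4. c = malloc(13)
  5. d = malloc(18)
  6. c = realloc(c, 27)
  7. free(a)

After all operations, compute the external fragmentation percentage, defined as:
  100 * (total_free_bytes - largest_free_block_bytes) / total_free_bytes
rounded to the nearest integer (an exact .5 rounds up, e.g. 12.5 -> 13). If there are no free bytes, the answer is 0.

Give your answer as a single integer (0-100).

Answer: 43

Derivation:
Op 1: a = malloc(11) -> a = 0; heap: [0-10 ALLOC][11-60 FREE]
Op 2: a = realloc(a, 12) -> a = 0; heap: [0-11 ALLOC][12-60 FREE]
Op 3: b = malloc(2) -> b = 12; heap: [0-11 ALLOC][12-13 ALLOC][14-60 FREE]
Op 4: c = malloc(13) -> c = 14; heap: [0-11 ALLOC][12-13 ALLOC][14-26 ALLOC][27-60 FREE]
Op 5: d = malloc(18) -> d = 27; heap: [0-11 ALLOC][12-13 ALLOC][14-26 ALLOC][27-44 ALLOC][45-60 FREE]
Op 6: c = realloc(c, 27) -> NULL (c unchanged); heap: [0-11 ALLOC][12-13 ALLOC][14-26 ALLOC][27-44 ALLOC][45-60 FREE]
Op 7: free(a) -> (freed a); heap: [0-11 FREE][12-13 ALLOC][14-26 ALLOC][27-44 ALLOC][45-60 FREE]
Free blocks: [12 16] total_free=28 largest=16 -> 100*(28-16)/28 = 1200/28 ≈ 42.857 -> rounds to 43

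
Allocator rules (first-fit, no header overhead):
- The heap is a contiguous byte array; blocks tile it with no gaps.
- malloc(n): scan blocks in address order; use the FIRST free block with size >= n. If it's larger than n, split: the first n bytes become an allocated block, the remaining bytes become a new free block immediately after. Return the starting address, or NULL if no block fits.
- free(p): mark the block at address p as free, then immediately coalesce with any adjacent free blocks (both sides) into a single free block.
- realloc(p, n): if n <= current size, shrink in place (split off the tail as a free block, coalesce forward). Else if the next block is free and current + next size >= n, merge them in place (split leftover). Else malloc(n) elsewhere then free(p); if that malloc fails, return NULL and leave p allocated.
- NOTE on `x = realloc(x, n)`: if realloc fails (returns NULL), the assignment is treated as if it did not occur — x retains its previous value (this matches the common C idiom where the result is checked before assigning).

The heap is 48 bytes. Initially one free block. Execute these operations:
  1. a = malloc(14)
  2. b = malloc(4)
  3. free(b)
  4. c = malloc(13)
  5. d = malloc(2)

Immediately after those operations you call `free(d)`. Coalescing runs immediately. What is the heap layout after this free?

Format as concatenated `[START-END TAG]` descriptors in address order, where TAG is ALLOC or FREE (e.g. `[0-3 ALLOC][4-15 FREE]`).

Answer: [0-13 ALLOC][14-26 ALLOC][27-47 FREE]

Derivation:
Op 1: a = malloc(14) -> a = 0; heap: [0-13 ALLOC][14-47 FREE]
Op 2: b = malloc(4) -> b = 14; heap: [0-13 ALLOC][14-17 ALLOC][18-47 FREE]
Op 3: free(b) -> (freed b); heap: [0-13 ALLOC][14-47 FREE]
Op 4: c = malloc(13) -> c = 14; heap: [0-13 ALLOC][14-26 ALLOC][27-47 FREE]
Op 5: d = malloc(2) -> d = 27; heap: [0-13 ALLOC][14-26 ALLOC][27-28 ALLOC][29-47 FREE]
free(d): d = 27 -> block [27-28 ALLOC]; mark free, coalesce with adjacent free neighbors -> [0-13 ALLOC][14-26 ALLOC][27-47 FREE]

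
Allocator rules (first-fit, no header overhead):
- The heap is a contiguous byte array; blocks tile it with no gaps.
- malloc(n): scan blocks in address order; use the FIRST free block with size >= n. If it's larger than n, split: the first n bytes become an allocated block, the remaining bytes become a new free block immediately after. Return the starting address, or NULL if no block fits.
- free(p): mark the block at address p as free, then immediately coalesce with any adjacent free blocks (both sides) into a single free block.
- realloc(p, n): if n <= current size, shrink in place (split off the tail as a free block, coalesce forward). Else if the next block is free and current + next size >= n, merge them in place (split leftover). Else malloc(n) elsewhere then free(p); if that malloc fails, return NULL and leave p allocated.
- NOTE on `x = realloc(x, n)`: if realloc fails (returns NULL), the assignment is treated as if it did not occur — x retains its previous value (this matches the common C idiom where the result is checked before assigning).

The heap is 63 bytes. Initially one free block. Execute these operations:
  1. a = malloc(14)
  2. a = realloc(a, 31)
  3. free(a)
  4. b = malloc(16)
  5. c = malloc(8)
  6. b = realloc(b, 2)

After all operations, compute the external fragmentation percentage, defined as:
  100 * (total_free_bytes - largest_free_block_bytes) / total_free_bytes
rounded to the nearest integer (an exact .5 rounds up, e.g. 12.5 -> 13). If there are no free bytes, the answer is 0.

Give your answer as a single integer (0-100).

Answer: 26

Derivation:
Op 1: a = malloc(14) -> a = 0; heap: [0-13 ALLOC][14-62 FREE]
Op 2: a = realloc(a, 31) -> a = 0; heap: [0-30 ALLOC][31-62 FREE]
Op 3: free(a) -> (freed a); heap: [0-62 FREE]
Op 4: b = malloc(16) -> b = 0; heap: [0-15 ALLOC][16-62 FREE]
Op 5: c = malloc(8) -> c = 16; heap: [0-15 ALLOC][16-23 ALLOC][24-62 FREE]
Op 6: b = realloc(b, 2) -> b = 0; heap: [0-1 ALLOC][2-15 FREE][16-23 ALLOC][24-62 FREE]
Free blocks: [14 39] total_free=53 largest=39 -> 100*(53-39)/53 = 1400/53 ≈ 26.415 -> rounds to 26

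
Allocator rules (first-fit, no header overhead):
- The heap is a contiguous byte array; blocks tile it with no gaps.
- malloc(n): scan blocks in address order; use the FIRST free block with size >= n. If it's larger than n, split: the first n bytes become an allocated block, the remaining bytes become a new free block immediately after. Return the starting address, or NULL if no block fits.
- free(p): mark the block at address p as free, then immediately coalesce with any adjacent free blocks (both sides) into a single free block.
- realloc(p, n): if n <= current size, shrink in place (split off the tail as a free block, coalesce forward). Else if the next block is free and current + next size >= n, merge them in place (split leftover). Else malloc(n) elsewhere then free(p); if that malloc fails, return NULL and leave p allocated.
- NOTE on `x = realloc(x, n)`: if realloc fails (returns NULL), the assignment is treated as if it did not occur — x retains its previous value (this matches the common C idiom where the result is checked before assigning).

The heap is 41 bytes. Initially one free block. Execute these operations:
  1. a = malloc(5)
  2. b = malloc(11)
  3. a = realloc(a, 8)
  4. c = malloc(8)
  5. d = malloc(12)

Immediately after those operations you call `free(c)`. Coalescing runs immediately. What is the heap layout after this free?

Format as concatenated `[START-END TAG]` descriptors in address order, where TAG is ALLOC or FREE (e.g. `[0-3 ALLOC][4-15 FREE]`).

Answer: [0-4 FREE][5-15 ALLOC][16-23 ALLOC][24-40 FREE]

Derivation:
Op 1: a = malloc(5) -> a = 0; heap: [0-4 ALLOC][5-40 FREE]
Op 2: b = malloc(11) -> b = 5; heap: [0-4 ALLOC][5-15 ALLOC][16-40 FREE]
Op 3: a = realloc(a, 8) -> a = 16; heap: [0-4 FREE][5-15 ALLOC][16-23 ALLOC][24-40 FREE]
Op 4: c = malloc(8) -> c = 24; heap: [0-4 FREE][5-15 ALLOC][16-23 ALLOC][24-31 ALLOC][32-40 FREE]
Op 5: d = malloc(12) -> d = NULL; heap: [0-4 FREE][5-15 ALLOC][16-23 ALLOC][24-31 ALLOC][32-40 FREE]
free(c): c = 24 -> block [24-31 ALLOC]; mark free, coalesce with adjacent free neighbors -> [0-4 FREE][5-15 ALLOC][16-23 ALLOC][24-40 FREE]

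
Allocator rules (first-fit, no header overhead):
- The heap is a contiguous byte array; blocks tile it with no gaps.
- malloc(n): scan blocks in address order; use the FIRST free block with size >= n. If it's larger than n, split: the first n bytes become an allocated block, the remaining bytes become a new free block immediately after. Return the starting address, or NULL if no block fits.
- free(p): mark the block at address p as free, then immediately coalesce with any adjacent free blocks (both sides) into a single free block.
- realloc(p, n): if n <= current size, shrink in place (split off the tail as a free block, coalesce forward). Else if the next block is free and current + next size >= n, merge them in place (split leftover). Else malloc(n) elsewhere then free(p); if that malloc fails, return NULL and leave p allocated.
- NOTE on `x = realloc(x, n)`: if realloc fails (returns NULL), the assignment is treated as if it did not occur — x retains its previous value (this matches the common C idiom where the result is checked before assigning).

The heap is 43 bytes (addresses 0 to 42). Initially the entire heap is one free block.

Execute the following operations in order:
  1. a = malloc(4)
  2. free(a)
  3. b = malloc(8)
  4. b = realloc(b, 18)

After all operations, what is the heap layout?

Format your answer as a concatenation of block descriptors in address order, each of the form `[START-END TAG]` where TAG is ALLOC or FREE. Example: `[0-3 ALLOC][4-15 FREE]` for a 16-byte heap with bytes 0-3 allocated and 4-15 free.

Answer: [0-17 ALLOC][18-42 FREE]

Derivation:
Op 1: a = malloc(4) -> a = 0; heap: [0-3 ALLOC][4-42 FREE]
Op 2: free(a) -> (freed a); heap: [0-42 FREE]
Op 3: b = malloc(8) -> b = 0; heap: [0-7 ALLOC][8-42 FREE]
Op 4: b = realloc(b, 18) -> b = 0; heap: [0-17 ALLOC][18-42 FREE]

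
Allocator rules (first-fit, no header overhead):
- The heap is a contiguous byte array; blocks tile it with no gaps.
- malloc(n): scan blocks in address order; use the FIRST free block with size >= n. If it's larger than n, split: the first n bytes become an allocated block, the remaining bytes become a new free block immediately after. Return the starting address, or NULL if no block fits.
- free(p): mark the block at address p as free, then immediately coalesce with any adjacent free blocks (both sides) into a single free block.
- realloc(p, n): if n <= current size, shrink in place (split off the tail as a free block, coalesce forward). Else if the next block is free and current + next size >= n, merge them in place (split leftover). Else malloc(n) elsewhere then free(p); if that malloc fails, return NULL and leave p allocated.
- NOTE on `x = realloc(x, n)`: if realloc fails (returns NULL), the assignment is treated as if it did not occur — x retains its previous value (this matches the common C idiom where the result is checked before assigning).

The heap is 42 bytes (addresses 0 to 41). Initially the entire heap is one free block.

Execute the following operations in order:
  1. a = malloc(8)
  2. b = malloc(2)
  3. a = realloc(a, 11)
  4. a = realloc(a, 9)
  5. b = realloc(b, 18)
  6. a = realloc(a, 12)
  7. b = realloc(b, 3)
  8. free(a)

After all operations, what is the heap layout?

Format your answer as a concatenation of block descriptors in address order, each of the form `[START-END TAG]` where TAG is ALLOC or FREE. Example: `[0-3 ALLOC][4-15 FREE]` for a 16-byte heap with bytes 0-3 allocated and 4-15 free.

Op 1: a = malloc(8) -> a = 0; heap: [0-7 ALLOC][8-41 FREE]
Op 2: b = malloc(2) -> b = 8; heap: [0-7 ALLOC][8-9 ALLOC][10-41 FREE]
Op 3: a = realloc(a, 11) -> a = 10; heap: [0-7 FREE][8-9 ALLOC][10-20 ALLOC][21-41 FREE]
Op 4: a = realloc(a, 9) -> a = 10; heap: [0-7 FREE][8-9 ALLOC][10-18 ALLOC][19-41 FREE]
Op 5: b = realloc(b, 18) -> b = 19; heap: [0-9 FREE][10-18 ALLOC][19-36 ALLOC][37-41 FREE]
Op 6: a = realloc(a, 12) -> NULL (a unchanged); heap: [0-9 FREE][10-18 ALLOC][19-36 ALLOC][37-41 FREE]
Op 7: b = realloc(b, 3) -> b = 19; heap: [0-9 FREE][10-18 ALLOC][19-21 ALLOC][22-41 FREE]
Op 8: free(a) -> (freed a); heap: [0-18 FREE][19-21 ALLOC][22-41 FREE]

Answer: [0-18 FREE][19-21 ALLOC][22-41 FREE]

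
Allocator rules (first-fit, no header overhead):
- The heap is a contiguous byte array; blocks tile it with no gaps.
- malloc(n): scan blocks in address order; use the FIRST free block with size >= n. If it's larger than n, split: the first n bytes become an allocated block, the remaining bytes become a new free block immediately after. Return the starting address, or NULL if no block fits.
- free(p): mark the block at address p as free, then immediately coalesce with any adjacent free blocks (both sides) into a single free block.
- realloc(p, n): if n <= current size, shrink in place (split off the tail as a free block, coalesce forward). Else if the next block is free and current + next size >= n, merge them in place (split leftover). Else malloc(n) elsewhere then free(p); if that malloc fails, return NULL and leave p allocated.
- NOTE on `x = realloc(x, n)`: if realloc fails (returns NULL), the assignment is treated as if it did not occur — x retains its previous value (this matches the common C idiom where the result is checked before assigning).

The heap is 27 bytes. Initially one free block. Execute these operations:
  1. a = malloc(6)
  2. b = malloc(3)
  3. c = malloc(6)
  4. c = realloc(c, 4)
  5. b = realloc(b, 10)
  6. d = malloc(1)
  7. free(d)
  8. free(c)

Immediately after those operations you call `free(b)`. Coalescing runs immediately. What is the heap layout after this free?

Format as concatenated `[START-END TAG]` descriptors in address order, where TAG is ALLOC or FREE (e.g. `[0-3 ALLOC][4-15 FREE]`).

Op 1: a = malloc(6) -> a = 0; heap: [0-5 ALLOC][6-26 FREE]
Op 2: b = malloc(3) -> b = 6; heap: [0-5 ALLOC][6-8 ALLOC][9-26 FREE]
Op 3: c = malloc(6) -> c = 9; heap: [0-5 ALLOC][6-8 ALLOC][9-14 ALLOC][15-26 FREE]
Op 4: c = realloc(c, 4) -> c = 9; heap: [0-5 ALLOC][6-8 ALLOC][9-12 ALLOC][13-26 FREE]
Op 5: b = realloc(b, 10) -> b = 13; heap: [0-5 ALLOC][6-8 FREE][9-12 ALLOC][13-22 ALLOC][23-26 FREE]
Op 6: d = malloc(1) -> d = 6; heap: [0-5 ALLOC][6-6 ALLOC][7-8 FREE][9-12 ALLOC][13-22 ALLOC][23-26 FREE]
Op 7: free(d) -> (freed d); heap: [0-5 ALLOC][6-8 FREE][9-12 ALLOC][13-22 ALLOC][23-26 FREE]
Op 8: free(c) -> (freed c); heap: [0-5 ALLOC][6-12 FREE][13-22 ALLOC][23-26 FREE]
free(b): b = 13 -> block [13-22 ALLOC]; mark free, coalesce with adjacent free neighbors -> [0-5 ALLOC][6-26 FREE]

Answer: [0-5 ALLOC][6-26 FREE]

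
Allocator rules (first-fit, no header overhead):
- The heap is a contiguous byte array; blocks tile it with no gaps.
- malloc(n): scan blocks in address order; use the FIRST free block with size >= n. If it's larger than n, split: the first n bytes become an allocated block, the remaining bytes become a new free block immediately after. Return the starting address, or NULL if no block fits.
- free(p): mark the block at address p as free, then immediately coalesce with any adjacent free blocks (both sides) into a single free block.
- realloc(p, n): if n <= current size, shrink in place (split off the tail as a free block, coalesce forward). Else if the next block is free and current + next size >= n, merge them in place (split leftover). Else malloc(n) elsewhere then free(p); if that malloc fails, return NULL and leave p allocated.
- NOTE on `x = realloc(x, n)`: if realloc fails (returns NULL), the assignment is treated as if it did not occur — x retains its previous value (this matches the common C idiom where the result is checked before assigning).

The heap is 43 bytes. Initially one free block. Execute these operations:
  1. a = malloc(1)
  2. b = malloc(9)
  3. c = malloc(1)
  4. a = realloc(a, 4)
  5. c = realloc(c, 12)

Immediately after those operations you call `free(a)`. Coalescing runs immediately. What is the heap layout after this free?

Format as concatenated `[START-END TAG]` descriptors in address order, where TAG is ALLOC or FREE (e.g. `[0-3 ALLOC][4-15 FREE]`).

Op 1: a = malloc(1) -> a = 0; heap: [0-0 ALLOC][1-42 FREE]
Op 2: b = malloc(9) -> b = 1; heap: [0-0 ALLOC][1-9 ALLOC][10-42 FREE]
Op 3: c = malloc(1) -> c = 10; heap: [0-0 ALLOC][1-9 ALLOC][10-10 ALLOC][11-42 FREE]
Op 4: a = realloc(a, 4) -> a = 11; heap: [0-0 FREE][1-9 ALLOC][10-10 ALLOC][11-14 ALLOC][15-42 FREE]
Op 5: c = realloc(c, 12) -> c = 15; heap: [0-0 FREE][1-9 ALLOC][10-10 FREE][11-14 ALLOC][15-26 ALLOC][27-42 FREE]
free(a): a = 11 -> block [11-14 ALLOC]; mark free, coalesce with adjacent free neighbors -> [0-0 FREE][1-9 ALLOC][10-14 FREE][15-26 ALLOC][27-42 FREE]

Answer: [0-0 FREE][1-9 ALLOC][10-14 FREE][15-26 ALLOC][27-42 FREE]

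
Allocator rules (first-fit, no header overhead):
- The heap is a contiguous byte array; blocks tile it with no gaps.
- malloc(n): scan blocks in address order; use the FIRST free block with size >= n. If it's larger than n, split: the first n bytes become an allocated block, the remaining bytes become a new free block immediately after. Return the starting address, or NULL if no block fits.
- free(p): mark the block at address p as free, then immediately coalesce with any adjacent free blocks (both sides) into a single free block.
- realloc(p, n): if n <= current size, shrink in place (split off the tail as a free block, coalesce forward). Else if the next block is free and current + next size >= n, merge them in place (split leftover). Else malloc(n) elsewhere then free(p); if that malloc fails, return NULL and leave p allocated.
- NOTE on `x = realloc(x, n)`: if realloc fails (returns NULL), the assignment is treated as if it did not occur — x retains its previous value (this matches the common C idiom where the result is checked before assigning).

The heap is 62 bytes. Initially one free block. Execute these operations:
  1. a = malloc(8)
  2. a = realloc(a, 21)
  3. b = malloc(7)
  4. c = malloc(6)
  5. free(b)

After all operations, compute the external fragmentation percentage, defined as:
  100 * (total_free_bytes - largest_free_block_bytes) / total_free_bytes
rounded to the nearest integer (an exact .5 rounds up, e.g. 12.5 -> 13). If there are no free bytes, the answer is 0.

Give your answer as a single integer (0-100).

Answer: 20

Derivation:
Op 1: a = malloc(8) -> a = 0; heap: [0-7 ALLOC][8-61 FREE]
Op 2: a = realloc(a, 21) -> a = 0; heap: [0-20 ALLOC][21-61 FREE]
Op 3: b = malloc(7) -> b = 21; heap: [0-20 ALLOC][21-27 ALLOC][28-61 FREE]
Op 4: c = malloc(6) -> c = 28; heap: [0-20 ALLOC][21-27 ALLOC][28-33 ALLOC][34-61 FREE]
Op 5: free(b) -> (freed b); heap: [0-20 ALLOC][21-27 FREE][28-33 ALLOC][34-61 FREE]
Free blocks: [7 28] total_free=35 largest=28 -> 100*(35-28)/35 = 700/35 = 20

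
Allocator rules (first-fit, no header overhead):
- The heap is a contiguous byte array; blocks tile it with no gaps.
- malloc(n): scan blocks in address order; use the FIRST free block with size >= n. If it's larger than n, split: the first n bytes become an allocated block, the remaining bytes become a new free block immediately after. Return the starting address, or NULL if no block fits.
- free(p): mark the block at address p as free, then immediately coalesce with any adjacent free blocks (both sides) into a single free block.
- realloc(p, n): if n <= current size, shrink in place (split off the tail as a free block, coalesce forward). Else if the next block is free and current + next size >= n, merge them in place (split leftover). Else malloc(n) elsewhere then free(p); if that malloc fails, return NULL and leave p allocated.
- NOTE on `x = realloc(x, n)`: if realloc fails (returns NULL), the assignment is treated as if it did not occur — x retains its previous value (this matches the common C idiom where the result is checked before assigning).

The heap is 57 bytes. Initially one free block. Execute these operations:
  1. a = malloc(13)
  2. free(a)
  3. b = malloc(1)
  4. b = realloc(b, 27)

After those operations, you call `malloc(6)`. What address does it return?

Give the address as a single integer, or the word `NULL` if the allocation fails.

Answer: 27

Derivation:
Op 1: a = malloc(13) -> a = 0; heap: [0-12 ALLOC][13-56 FREE]
Op 2: free(a) -> (freed a); heap: [0-56 FREE]
Op 3: b = malloc(1) -> b = 0; heap: [0-0 ALLOC][1-56 FREE]
Op 4: b = realloc(b, 27) -> b = 0; heap: [0-26 ALLOC][27-56 FREE]
malloc(6): first-fit scan over [0-26 ALLOC][27-56 FREE] -> 27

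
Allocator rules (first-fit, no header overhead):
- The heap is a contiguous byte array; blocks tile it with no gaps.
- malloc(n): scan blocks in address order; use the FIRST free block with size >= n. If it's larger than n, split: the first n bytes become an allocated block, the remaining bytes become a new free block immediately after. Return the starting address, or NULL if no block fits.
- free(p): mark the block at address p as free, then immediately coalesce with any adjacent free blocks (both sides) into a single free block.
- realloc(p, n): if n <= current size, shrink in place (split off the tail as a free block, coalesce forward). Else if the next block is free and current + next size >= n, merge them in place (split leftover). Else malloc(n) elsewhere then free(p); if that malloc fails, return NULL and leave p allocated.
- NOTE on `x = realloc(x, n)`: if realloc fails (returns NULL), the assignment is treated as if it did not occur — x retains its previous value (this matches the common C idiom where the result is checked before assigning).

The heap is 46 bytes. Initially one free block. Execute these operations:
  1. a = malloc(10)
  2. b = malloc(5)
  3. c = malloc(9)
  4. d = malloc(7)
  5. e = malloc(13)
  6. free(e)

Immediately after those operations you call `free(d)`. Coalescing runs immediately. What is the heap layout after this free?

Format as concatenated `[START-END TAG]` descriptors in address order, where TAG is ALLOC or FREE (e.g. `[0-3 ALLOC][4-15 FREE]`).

Answer: [0-9 ALLOC][10-14 ALLOC][15-23 ALLOC][24-45 FREE]

Derivation:
Op 1: a = malloc(10) -> a = 0; heap: [0-9 ALLOC][10-45 FREE]
Op 2: b = malloc(5) -> b = 10; heap: [0-9 ALLOC][10-14 ALLOC][15-45 FREE]
Op 3: c = malloc(9) -> c = 15; heap: [0-9 ALLOC][10-14 ALLOC][15-23 ALLOC][24-45 FREE]
Op 4: d = malloc(7) -> d = 24; heap: [0-9 ALLOC][10-14 ALLOC][15-23 ALLOC][24-30 ALLOC][31-45 FREE]
Op 5: e = malloc(13) -> e = 31; heap: [0-9 ALLOC][10-14 ALLOC][15-23 ALLOC][24-30 ALLOC][31-43 ALLOC][44-45 FREE]
Op 6: free(e) -> (freed e); heap: [0-9 ALLOC][10-14 ALLOC][15-23 ALLOC][24-30 ALLOC][31-45 FREE]
free(d): d = 24 -> block [24-30 ALLOC]; mark free, coalesce with adjacent free neighbors -> [0-9 ALLOC][10-14 ALLOC][15-23 ALLOC][24-45 FREE]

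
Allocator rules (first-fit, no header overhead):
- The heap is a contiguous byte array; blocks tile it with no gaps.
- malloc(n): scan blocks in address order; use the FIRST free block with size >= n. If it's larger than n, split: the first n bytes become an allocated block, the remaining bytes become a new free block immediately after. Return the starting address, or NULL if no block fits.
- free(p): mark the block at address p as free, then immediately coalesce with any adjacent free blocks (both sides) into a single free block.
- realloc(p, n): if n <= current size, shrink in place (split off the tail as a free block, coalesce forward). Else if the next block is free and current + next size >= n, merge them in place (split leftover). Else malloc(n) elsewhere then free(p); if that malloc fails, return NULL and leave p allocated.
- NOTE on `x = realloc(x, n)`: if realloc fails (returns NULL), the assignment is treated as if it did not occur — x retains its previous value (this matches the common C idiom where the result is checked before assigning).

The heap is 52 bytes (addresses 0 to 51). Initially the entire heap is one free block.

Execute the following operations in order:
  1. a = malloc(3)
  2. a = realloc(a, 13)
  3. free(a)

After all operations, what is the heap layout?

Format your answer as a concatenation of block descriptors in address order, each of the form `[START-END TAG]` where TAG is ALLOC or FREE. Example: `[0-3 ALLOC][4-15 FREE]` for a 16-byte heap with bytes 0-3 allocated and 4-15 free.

Op 1: a = malloc(3) -> a = 0; heap: [0-2 ALLOC][3-51 FREE]
Op 2: a = realloc(a, 13) -> a = 0; heap: [0-12 ALLOC][13-51 FREE]
Op 3: free(a) -> (freed a); heap: [0-51 FREE]

Answer: [0-51 FREE]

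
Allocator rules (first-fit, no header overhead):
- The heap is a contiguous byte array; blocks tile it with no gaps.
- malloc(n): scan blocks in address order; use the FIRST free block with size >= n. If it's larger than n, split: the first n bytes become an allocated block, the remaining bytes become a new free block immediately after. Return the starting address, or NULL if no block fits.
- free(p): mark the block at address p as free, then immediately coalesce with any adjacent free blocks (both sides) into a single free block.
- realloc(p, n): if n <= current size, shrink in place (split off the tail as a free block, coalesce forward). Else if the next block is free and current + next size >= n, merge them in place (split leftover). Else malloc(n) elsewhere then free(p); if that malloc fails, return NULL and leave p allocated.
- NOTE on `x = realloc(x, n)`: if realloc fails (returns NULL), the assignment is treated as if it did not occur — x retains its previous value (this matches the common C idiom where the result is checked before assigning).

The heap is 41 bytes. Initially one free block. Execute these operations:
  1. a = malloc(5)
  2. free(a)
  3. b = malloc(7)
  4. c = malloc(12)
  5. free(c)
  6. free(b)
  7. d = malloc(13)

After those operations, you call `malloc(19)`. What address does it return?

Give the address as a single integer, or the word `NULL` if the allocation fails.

Op 1: a = malloc(5) -> a = 0; heap: [0-4 ALLOC][5-40 FREE]
Op 2: free(a) -> (freed a); heap: [0-40 FREE]
Op 3: b = malloc(7) -> b = 0; heap: [0-6 ALLOC][7-40 FREE]
Op 4: c = malloc(12) -> c = 7; heap: [0-6 ALLOC][7-18 ALLOC][19-40 FREE]
Op 5: free(c) -> (freed c); heap: [0-6 ALLOC][7-40 FREE]
Op 6: free(b) -> (freed b); heap: [0-40 FREE]
Op 7: d = malloc(13) -> d = 0; heap: [0-12 ALLOC][13-40 FREE]
malloc(19): first-fit scan over [0-12 ALLOC][13-40 FREE] -> 13

Answer: 13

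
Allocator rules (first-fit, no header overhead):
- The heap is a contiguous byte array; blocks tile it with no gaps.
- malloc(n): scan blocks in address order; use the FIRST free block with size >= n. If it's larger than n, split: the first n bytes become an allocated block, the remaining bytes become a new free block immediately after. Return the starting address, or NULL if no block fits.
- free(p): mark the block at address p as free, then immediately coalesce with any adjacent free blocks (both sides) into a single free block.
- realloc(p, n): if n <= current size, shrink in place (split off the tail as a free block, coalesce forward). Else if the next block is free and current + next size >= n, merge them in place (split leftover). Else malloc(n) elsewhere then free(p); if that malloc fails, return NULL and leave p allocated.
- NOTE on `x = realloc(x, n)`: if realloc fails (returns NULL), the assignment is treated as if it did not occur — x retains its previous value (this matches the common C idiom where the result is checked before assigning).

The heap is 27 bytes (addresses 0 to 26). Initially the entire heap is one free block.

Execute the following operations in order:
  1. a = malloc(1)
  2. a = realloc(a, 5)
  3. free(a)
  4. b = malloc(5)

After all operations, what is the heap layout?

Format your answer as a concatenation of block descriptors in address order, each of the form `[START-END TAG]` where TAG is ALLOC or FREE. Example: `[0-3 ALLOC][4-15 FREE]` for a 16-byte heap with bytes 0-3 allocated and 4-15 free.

Answer: [0-4 ALLOC][5-26 FREE]

Derivation:
Op 1: a = malloc(1) -> a = 0; heap: [0-0 ALLOC][1-26 FREE]
Op 2: a = realloc(a, 5) -> a = 0; heap: [0-4 ALLOC][5-26 FREE]
Op 3: free(a) -> (freed a); heap: [0-26 FREE]
Op 4: b = malloc(5) -> b = 0; heap: [0-4 ALLOC][5-26 FREE]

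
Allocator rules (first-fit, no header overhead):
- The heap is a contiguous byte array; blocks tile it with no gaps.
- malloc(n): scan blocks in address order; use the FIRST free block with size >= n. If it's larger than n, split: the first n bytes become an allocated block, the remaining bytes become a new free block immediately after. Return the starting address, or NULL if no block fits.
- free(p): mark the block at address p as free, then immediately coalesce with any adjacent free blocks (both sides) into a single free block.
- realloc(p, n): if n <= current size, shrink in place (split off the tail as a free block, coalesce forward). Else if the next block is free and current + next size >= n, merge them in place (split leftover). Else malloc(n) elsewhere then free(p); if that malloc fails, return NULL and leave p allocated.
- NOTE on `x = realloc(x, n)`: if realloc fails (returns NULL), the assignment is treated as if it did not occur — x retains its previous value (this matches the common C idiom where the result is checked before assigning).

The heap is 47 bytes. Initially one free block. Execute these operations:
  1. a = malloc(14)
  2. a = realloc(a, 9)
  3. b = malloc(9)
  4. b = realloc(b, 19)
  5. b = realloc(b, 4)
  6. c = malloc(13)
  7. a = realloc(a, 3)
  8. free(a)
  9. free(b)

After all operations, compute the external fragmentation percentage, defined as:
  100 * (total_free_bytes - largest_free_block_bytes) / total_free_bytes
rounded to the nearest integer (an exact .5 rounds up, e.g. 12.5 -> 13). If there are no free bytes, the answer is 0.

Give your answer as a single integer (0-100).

Answer: 38

Derivation:
Op 1: a = malloc(14) -> a = 0; heap: [0-13 ALLOC][14-46 FREE]
Op 2: a = realloc(a, 9) -> a = 0; heap: [0-8 ALLOC][9-46 FREE]
Op 3: b = malloc(9) -> b = 9; heap: [0-8 ALLOC][9-17 ALLOC][18-46 FREE]
Op 4: b = realloc(b, 19) -> b = 9; heap: [0-8 ALLOC][9-27 ALLOC][28-46 FREE]
Op 5: b = realloc(b, 4) -> b = 9; heap: [0-8 ALLOC][9-12 ALLOC][13-46 FREE]
Op 6: c = malloc(13) -> c = 13; heap: [0-8 ALLOC][9-12 ALLOC][13-25 ALLOC][26-46 FREE]
Op 7: a = realloc(a, 3) -> a = 0; heap: [0-2 ALLOC][3-8 FREE][9-12 ALLOC][13-25 ALLOC][26-46 FREE]
Op 8: free(a) -> (freed a); heap: [0-8 FREE][9-12 ALLOC][13-25 ALLOC][26-46 FREE]
Op 9: free(b) -> (freed b); heap: [0-12 FREE][13-25 ALLOC][26-46 FREE]
Free blocks: [13 21] total_free=34 largest=21 -> 100*(34-21)/34 = 1300/34 ≈ 38.235 -> rounds to 38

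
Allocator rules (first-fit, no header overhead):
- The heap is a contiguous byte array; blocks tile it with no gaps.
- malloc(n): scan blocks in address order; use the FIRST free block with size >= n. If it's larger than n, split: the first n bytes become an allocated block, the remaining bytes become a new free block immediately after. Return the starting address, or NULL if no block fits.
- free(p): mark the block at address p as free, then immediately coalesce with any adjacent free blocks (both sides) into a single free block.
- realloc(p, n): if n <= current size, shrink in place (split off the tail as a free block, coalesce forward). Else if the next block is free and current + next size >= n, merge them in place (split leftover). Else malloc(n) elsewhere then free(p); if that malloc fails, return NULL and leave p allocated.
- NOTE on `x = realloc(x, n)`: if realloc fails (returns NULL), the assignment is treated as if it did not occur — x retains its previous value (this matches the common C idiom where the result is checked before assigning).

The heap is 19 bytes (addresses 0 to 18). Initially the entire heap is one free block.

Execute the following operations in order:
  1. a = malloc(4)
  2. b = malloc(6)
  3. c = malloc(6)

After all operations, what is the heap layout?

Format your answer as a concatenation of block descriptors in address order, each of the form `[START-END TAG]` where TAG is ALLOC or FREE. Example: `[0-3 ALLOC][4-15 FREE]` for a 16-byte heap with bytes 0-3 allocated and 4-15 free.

Answer: [0-3 ALLOC][4-9 ALLOC][10-15 ALLOC][16-18 FREE]

Derivation:
Op 1: a = malloc(4) -> a = 0; heap: [0-3 ALLOC][4-18 FREE]
Op 2: b = malloc(6) -> b = 4; heap: [0-3 ALLOC][4-9 ALLOC][10-18 FREE]
Op 3: c = malloc(6) -> c = 10; heap: [0-3 ALLOC][4-9 ALLOC][10-15 ALLOC][16-18 FREE]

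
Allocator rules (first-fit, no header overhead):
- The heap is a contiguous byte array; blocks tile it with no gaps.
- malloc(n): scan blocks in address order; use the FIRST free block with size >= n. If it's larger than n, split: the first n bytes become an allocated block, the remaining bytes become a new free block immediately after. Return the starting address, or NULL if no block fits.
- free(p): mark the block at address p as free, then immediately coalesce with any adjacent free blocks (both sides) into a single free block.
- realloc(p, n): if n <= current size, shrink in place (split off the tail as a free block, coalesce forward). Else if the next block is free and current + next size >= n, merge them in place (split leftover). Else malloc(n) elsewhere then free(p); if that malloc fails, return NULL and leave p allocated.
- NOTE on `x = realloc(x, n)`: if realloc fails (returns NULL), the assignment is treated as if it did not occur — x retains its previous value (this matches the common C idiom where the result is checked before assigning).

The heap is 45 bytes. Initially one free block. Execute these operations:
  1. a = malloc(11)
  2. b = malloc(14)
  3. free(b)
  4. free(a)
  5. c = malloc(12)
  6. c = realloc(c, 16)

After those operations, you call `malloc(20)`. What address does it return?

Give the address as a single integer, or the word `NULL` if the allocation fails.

Op 1: a = malloc(11) -> a = 0; heap: [0-10 ALLOC][11-44 FREE]
Op 2: b = malloc(14) -> b = 11; heap: [0-10 ALLOC][11-24 ALLOC][25-44 FREE]
Op 3: free(b) -> (freed b); heap: [0-10 ALLOC][11-44 FREE]
Op 4: free(a) -> (freed a); heap: [0-44 FREE]
Op 5: c = malloc(12) -> c = 0; heap: [0-11 ALLOC][12-44 FREE]
Op 6: c = realloc(c, 16) -> c = 0; heap: [0-15 ALLOC][16-44 FREE]
malloc(20): first-fit scan over [0-15 ALLOC][16-44 FREE] -> 16

Answer: 16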